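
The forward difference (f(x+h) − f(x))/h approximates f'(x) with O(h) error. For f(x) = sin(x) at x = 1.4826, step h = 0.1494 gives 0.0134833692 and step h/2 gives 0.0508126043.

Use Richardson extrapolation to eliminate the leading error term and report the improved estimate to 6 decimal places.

0.088142

r = 1, so 2^r = 2.
A(h/2) − A(h) = 0.0508126043 − 0.0134833692 = 0.0373292351
Correction (A(h/2) − A(h))/(2 − 1) = 0.0373292351/1 = 0.0373292351
R = 0.0508126043 + 0.0373292351 = 0.0881418394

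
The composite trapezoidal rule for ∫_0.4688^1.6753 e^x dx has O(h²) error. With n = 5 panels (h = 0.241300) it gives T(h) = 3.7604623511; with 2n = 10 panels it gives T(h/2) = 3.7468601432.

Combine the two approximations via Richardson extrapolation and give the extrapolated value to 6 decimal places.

Order 2 gives 2^r = 4 and 2^r − 1 = 3.
Weighted: 14.9874405728 − 3.7604623511 = 11.2269782217
Extrapolated: 11.2269782217 / 3 = 3.7423260739

3.742326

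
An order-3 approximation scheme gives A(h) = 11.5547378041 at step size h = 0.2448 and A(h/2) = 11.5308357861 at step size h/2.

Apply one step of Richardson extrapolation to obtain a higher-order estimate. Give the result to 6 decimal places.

With r = 3 the leading error scales as h^3, so the weight is 2^3 = 8.
Weighted: 92.2466862888 − 11.5547378041 = 80.6919484847
Divide by 2^3 − 1 = 7.
R = 80.6919484847/7 = 11.5274212121

11.527421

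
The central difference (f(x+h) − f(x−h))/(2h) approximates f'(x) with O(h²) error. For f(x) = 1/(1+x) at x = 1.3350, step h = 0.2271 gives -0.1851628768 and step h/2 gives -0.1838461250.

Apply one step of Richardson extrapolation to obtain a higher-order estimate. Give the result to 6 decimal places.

Leading term ∝ h^2; use weight 4 = 2^2.
4 × (-0.1838461250) − (-0.1851628768) = -0.5502216232
Extrapolated: (-0.5502216232) / 3 = -0.1834072077
Gap between inputs: 1.317e-03; correction applied: +0.0004389173.

-0.183407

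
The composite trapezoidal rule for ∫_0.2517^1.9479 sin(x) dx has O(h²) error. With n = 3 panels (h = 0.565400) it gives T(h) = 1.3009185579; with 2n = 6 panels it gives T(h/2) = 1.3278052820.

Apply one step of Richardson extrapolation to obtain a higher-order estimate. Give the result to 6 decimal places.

Method order is 2; weight 2^2 = 4.
4 × 1.3278052820 − 1.3009185579 = 4.0103025701
4.0103025701 ÷ 3 = 1.3367675234
Gap between inputs: 2.689e-02; correction applied: +0.0089622414.

1.336768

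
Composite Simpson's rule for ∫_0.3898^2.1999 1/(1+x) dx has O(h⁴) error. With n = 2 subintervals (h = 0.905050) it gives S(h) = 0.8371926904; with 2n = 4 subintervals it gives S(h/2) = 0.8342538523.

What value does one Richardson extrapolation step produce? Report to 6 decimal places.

Order 4 gives 2^r = 16 and 2^r − 1 = 15.
2^4*A(h/2) = 13.3480616368; minus A(h) gives 12.5108689464.
R = 12.5108689464/15 = 0.8340579298
Correction |R − A(h/2)| = 1.959e-04; gap |A(h/2) − A(h)| = 2.939e-03.

0.834058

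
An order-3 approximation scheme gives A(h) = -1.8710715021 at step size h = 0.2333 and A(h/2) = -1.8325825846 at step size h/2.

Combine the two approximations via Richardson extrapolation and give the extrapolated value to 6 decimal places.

Leading term ∝ h^3; use weight 8 = 2^3.
Numerator 8 × A(h/2) − A(h) = 8 × (-1.8325825846) − (-1.8710715021) = -12.7895891747
Denominator 8 − 1 = 7.
R = (-12.7895891747)/7 = -1.8270841678
Shift from A(h/2): +0.0054984168.

-1.827084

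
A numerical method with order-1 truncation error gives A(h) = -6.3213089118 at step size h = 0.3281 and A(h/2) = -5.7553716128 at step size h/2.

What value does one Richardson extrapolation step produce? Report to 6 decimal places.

r = 1: numerator weight 2, denominator 1.
Top: 2(-5.7553716128) − (-6.3213089118) = -5.1894343138
(2*(-5.7553716128) − (-6.3213089118))/(2 − 1) = -5.1894343138

-5.189434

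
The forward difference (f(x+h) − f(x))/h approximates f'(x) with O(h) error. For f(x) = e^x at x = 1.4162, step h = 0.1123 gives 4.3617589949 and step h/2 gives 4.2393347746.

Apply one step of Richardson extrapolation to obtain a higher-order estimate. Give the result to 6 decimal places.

4.116911

Method order is 1; weight 2^1 = 2.
A(h/2) − A(h) = 4.2393347746 − 4.3617589949 = -0.1224242203
Divide by 2^1 − 1 = 1: (-0.1224242203)/1 = -0.1224242203
R = 4.2393347746 − 0.1224242203 = 4.1169105543
Gap between inputs: 1.224e-01; correction applied: −0.1224242203.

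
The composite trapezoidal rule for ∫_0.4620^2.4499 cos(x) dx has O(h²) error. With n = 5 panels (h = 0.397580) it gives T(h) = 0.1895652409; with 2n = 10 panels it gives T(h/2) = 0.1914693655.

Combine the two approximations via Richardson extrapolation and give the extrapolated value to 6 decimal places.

0.192104

Order 2 gives 2^r = 4 and 2^r − 1 = 3.
4·0.1914693655 = 0.7658774620; subtract 0.1895652409 → 0.5763122211
(4·0.1914693655 − 0.1895652409)/(4 − 1) = 0.1921040737
Gap between inputs: 1.904e-03; correction applied: +0.0006347082.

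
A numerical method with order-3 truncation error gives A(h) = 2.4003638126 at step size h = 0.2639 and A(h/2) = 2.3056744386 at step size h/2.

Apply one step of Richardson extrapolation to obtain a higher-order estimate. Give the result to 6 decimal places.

r = 3: numerator weight 8, denominator 7.
Weighted: 18.4453955088 − 2.4003638126 = 16.0450316962
Divide by 2^3 − 1 = 7.
So the Richardson estimate is 2.2921473852.

2.292147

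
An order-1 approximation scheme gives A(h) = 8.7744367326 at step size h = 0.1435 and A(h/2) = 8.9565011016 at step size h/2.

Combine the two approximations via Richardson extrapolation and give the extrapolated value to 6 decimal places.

9.138565

r = 1, so 2^r = 2.
Top: 2(8.9565011016) − (8.7744367326) = 9.1385654706
R = 9.1385654706/1 = 9.1385654706
Correction |R − A(h/2)| = 1.821e-01; gap |A(h/2) − A(h)| = 1.821e-01.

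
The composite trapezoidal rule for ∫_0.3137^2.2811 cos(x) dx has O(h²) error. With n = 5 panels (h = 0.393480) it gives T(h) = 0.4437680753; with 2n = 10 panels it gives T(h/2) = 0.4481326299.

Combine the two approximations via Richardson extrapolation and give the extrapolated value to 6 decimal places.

0.449587

Method order is 2; weight 2^2 = 4.
Numerator 4*A(h/2) − A(h) = 4*0.4481326299 − 0.4437680753 = 1.3487624443
Divide by 2^2 − 1 = 3.
So the Richardson estimate is 0.4495874814.
Correction |R − A(h/2)| = 1.455e-03; gap |A(h/2) − A(h)| = 4.365e-03.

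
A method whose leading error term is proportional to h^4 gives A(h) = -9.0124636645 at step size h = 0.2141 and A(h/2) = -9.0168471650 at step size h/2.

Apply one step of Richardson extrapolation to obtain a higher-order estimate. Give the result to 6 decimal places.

-9.017139

The method has order 4: 2^4 = 16.
2^4×A(h/2) = -144.2695546400; minus A(h) gives -135.2570909755.
Denominator 16 − 1 = 15.
(-135.2570909755) ÷ 15 = -9.0171393984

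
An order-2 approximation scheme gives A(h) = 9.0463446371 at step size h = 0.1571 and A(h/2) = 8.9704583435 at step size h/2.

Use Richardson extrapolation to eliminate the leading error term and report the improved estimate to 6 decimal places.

Leading term ∝ h^2; use weight 4 = 2^2.
4×8.9704583435 = 35.8818333740; subtract 9.0463446371 → 26.8354887369
Divide by 2^2 − 1 = 3.
Result: 8.9451629123

8.945163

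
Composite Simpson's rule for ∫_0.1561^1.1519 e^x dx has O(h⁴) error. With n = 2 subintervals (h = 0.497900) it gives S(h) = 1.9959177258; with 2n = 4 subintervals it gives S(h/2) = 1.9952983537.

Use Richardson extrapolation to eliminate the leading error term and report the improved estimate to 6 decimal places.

r = 4: numerator weight 16, denominator 15.
Top: 16(1.9952983537) − (1.9959177258) = 29.9288559334
Denominator 16 − 1 = 15.
Extrapolated: 29.9288559334 / 15 = 1.9952570622
Gap between inputs: 6.194e-04; correction applied: −0.0000412915.

1.995257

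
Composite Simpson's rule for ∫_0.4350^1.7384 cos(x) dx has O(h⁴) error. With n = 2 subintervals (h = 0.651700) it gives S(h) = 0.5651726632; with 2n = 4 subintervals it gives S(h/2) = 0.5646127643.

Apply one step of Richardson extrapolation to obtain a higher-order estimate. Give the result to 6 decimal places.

0.564575

Leading term ∝ h^4; use weight 16 = 2^4.
16×0.5646127643 = 9.0338042288; subtract 0.5651726632 → 8.4686315656
R = 8.4686315656/15 = 0.5645754377
Gap between inputs: 5.599e-04; correction applied: −0.0000373266.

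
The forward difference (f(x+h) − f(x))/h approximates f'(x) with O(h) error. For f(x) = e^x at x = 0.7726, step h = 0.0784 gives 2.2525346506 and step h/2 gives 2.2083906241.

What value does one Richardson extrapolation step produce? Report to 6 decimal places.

r = 1, so 2^r = 2.
2 × 2.2083906241 = 4.4167812482; subtract 2.2525346506 → 2.1642465976
Denominator 2 − 1 = 1.
R = 2.1642465976/1 = 2.1642465976
Shift from A(h/2): −0.0441440265.

2.164247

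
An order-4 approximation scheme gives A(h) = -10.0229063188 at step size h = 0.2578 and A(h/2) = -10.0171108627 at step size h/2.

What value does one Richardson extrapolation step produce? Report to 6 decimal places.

Error is O(h^4); halving h shrinks it by 2^4 = 16.
16 × (-10.0171108627) = -160.2737738032; subtract (-10.0229063188) → -150.2508674844
(16 × (-10.0171108627) − (-10.0229063188))/(16 − 1) = -10.0167244990
Correction |R − A(h/2)| = 3.864e-04; gap |A(h/2) − A(h)| = 5.795e-03.

-10.016724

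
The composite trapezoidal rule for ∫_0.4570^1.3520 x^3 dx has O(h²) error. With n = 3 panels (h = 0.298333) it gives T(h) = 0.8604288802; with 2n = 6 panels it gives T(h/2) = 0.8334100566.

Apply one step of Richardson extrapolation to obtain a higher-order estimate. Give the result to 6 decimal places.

0.824404

Order 2 gives 2^r = 4 and 2^r − 1 = 3.
Top: 4(0.8334100566) − (0.8604288802) = 2.4732113462
R = 2.4732113462/3 = 0.8244037821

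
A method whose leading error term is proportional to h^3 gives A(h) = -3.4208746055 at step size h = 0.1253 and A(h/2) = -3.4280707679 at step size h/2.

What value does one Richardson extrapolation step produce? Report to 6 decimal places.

-3.429099

Leading term ∝ h^3; use weight 8 = 2^3.
8 × (-3.4280707679) = -27.4245661432; (-27.4245661432) − (-3.4208746055) = -24.0036915377
(8 × (-3.4280707679) − (-3.4208746055))/(8 − 1) = -3.4290987911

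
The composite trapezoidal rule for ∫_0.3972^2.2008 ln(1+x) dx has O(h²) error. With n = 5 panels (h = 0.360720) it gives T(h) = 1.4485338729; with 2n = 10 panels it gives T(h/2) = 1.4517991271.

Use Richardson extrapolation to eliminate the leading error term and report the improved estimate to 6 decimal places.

With r = 2 the leading error scales as h^2, so the weight is 2^2 = 4.
4 × 1.4517991271 = 5.8071965084; subtract 1.4485338729 → 4.3586626355
4.3586626355 ÷ 3 = 1.4528875452

1.452888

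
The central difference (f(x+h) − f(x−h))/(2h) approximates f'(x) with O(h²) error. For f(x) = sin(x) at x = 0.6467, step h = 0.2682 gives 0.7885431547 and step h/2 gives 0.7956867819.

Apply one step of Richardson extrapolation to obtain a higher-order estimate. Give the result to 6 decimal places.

Leading term ∝ h^2; use weight 4 = 2^2.
4·0.7956867819 = 3.1827471276; subtract 0.7885431547 → 2.3942039729
Divide by 2^2 − 1 = 3.
Result: 0.7980679910

0.798068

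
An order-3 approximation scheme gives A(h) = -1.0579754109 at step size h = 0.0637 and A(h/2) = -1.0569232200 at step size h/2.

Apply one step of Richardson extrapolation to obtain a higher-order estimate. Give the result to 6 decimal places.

Leading term ∝ h^3; use weight 8 = 2^3.
8×(-1.0569232200) − (-1.0579754109) = -7.3974103491
Denominator 8 − 1 = 7.
(8×(-1.0569232200) − (-1.0579754109))/(8 − 1) = -1.0567729070

-1.056773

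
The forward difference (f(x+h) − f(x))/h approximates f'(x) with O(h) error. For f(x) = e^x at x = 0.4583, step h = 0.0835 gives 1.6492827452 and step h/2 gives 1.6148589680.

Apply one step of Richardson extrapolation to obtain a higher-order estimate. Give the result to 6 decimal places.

1.580435

r = 1, so 2^r = 2.
Weighted: 3.2297179360 − 1.6492827452 = 1.5804351908
Denominator 2 − 1 = 1.
So the Richardson estimate is 1.5804351908.
Correction |R − A(h/2)| = 3.442e-02; gap |A(h/2) − A(h)| = 3.442e-02.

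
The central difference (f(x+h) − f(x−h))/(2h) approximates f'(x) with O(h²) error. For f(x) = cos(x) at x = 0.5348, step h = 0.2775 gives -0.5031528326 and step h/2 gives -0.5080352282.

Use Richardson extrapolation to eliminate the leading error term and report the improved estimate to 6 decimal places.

Method order is 2; weight 2^2 = 4.
Numerator 4×A(h/2) − A(h) = 4×(-0.5080352282) − (-0.5031528326) = -1.5289880802
(4×(-0.5080352282) − (-0.5031528326))/(4 − 1) = -0.5096626934

-0.509663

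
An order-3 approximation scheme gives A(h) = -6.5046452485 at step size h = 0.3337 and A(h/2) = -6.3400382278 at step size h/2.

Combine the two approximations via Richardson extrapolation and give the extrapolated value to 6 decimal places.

Leading term ∝ h^3; use weight 8 = 2^3.
Numerator 8*A(h/2) − A(h) = 8*(-6.3400382278) − (-6.5046452485) = -44.2156605739
Divide by 2^3 − 1 = 7.
(8*(-6.3400382278) − (-6.5046452485))/(8 − 1) = -6.3165229391
Correction |R − A(h/2)| = 2.352e-02; gap |A(h/2) − A(h)| = 1.646e-01.

-6.316523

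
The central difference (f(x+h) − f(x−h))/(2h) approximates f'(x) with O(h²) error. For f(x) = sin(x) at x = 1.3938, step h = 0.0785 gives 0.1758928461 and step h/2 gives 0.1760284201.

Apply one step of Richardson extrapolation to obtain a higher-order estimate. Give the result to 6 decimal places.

0.176074

Method order is 2; weight 2^2 = 4.
Top: 4(0.1760284201) − (0.1758928461) = 0.5282208343
Denominator 4 − 1 = 3.
0.5282208343 ÷ 3 = 0.1760736114
Correction |R − A(h/2)| = 4.519e-05; gap |A(h/2) − A(h)| = 1.356e-04.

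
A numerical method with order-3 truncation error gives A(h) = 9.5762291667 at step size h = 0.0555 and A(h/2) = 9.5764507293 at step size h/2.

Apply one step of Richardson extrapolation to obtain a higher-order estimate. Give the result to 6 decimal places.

9.576482

Method order is 3; weight 2^3 = 8.
A(h/2) − A(h) = 9.5764507293 − 9.5762291667 = 0.0002215626
Divide by 2^3 − 1 = 7: 0.0002215626/7 = 0.0000316518
R = A(h/2) + (A(h/2) − A(h))/7 = 9.5764507293 + 0.0000316518 = 9.5764823811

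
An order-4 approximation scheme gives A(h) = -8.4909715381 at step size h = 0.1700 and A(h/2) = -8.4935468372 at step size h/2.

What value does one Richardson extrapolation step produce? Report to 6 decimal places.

-8.493719

Method order is 4; weight 2^4 = 16.
Weighted: (-135.8967493952) − (-8.4909715381) = -127.4057778571
Extrapolated: (-127.4057778571) / 15 = -8.4937185238
Gap between inputs: 2.575e-03; correction applied: −0.0001716866.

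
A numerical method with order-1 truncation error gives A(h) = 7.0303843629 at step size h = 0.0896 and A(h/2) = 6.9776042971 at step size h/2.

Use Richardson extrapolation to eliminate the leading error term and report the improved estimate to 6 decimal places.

6.924824

The method has order 1: 2^1 = 2.
2 × 6.9776042971 = 13.9552085942; subtract 7.0303843629 → 6.9248242313
Denominator 2 − 1 = 1.
Result: 6.9248242313
Shift from A(h/2): −0.0527800658.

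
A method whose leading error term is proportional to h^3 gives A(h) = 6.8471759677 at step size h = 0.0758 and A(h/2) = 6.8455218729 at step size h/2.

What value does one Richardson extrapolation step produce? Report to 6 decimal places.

6.845286

r = 3: numerator weight 8, denominator 7.
Numerator 8 × A(h/2) − A(h) = 8 × 6.8455218729 − 6.8471759677 = 47.9169990155
47.9169990155 ÷ 7 = 6.8452855736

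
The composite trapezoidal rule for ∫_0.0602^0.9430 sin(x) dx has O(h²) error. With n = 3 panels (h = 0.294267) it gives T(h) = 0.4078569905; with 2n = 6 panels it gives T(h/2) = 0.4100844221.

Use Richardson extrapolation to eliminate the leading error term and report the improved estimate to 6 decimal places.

Method order is 2; weight 2^2 = 4.
4×0.4100844221 = 1.6403376884; subtract 0.4078569905 → 1.2324806979
Extrapolated: 1.2324806979 / 3 = 0.4108268993
Shift from A(h/2): +0.0007424772.

0.410827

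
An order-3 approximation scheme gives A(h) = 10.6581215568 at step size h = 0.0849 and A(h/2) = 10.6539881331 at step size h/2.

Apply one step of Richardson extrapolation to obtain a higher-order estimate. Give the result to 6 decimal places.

Method order is 3; weight 2^3 = 8.
Weighted: 85.2319050648 − 10.6581215568 = 74.5737835080
74.5737835080 ÷ 7 = 10.6533976440

10.653398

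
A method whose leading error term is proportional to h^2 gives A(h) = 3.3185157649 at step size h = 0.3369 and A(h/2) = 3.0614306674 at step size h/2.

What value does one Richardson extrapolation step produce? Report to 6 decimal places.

Method order is 2; weight 2^2 = 4.
Weighted: 12.2457226696 − 3.3185157649 = 8.9272069047
(4·3.0614306674 − 3.3185157649)/(4 − 1) = 2.9757356349
Correction |R − A(h/2)| = 8.570e-02; gap |A(h/2) − A(h)| = 2.571e-01.

2.975736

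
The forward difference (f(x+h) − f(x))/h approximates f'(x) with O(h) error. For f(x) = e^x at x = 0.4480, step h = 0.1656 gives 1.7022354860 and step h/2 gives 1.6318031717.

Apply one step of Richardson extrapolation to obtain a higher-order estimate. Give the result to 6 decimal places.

The method has order 1: 2^1 = 2.
2 × 1.6318031717 = 3.2636063434; subtract 1.7022354860 → 1.5613708574
Extrapolated: 1.5613708574 / 1 = 1.5613708574

1.561371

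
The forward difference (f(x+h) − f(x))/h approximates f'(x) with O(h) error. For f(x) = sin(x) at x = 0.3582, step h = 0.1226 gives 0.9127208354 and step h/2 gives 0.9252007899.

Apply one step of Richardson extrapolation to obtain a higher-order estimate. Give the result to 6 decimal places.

r = 1, so 2^r = 2.
2 × 0.9252007899 = 1.8504015798; subtract 0.9127208354 → 0.9376807444
Divide by 2^1 − 1 = 1.
0.9376807444 ÷ 1 = 0.9376807444
Shift from A(h/2): +0.0124799545.

0.937681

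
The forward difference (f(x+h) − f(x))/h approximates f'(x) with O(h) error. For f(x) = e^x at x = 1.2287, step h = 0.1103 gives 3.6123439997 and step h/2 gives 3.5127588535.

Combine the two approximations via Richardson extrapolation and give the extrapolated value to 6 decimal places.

3.413174

Leading term ∝ h^1; use weight 2 = 2^1.
Numerator 2*A(h/2) − A(h) = 2*3.5127588535 − 3.6123439997 = 3.4131737073
(2*3.5127588535 − 3.6123439997)/(2 − 1) = 3.4131737073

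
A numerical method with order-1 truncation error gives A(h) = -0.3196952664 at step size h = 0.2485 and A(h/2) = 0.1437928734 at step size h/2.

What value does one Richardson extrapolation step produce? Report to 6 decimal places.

r = 1, so 2^r = 2.
2^1 × A(h/2) = 0.2875857468; minus A(h) gives 0.6072810132.
Divide by 2^1 − 1 = 1.
(2 × 0.1437928734 − (-0.3196952664))/(2 − 1) = 0.6072810132

0.607281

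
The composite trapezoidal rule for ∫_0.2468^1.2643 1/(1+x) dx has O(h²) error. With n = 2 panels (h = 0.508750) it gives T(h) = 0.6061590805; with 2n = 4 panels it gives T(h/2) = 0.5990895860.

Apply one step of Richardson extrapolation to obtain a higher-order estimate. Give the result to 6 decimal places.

Error is O(h^2); halving h shrinks it by 2^2 = 4.
Numerator 4*A(h/2) − A(h) = 4*0.5990895860 − 0.6061590805 = 1.7901992635
R = 1.7901992635/3 = 0.5967330878
Shift from A(h/2): −0.0023564982.

0.596733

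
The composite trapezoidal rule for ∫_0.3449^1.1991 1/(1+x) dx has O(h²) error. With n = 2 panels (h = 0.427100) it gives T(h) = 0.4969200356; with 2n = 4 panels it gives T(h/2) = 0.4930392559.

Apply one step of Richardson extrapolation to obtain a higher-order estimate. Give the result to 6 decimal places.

0.491746

Leading term ∝ h^2; use weight 4 = 2^2.
4*0.4930392559 − 0.4969200356 = 1.4752369880
Denominator 4 − 1 = 3.
1.4752369880 ÷ 3 = 0.4917456627
Shift from A(h/2): −0.0012935932.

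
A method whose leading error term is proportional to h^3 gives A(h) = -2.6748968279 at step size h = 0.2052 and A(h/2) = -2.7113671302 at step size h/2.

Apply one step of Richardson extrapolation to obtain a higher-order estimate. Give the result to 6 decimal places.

r = 3, so 2^r = 8.
2^3×A(h/2) = -21.6909370416; minus A(h) gives -19.0160402137.
Denominator 8 − 1 = 7.
(-19.0160402137) ÷ 7 = -2.7165771734
Correction |R − A(h/2)| = 5.210e-03; gap |A(h/2) − A(h)| = 3.647e-02.

-2.716577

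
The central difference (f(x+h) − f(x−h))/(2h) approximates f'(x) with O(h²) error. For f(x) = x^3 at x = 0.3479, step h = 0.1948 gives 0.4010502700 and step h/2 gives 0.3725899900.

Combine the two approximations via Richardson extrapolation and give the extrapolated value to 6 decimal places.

The method has order 2: 2^2 = 4.
Difference of the inputs: 0.3725899900 − 0.4010502700 = -0.0284602800
Correction (A(h/2) − A(h))/(4 − 1) = (-0.0284602800)/3 = -0.0094867600
R = A(h/2) + (A(h/2) − A(h))/3 = 0.3725899900 − 0.0094867600 = 0.3631032300

0.363103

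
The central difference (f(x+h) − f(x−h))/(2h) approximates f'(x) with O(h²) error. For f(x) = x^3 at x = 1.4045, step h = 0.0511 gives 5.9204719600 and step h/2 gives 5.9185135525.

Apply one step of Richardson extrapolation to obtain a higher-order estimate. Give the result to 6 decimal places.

The method has order 2: 2^2 = 4.
4 × 5.9185135525 = 23.6740542100; 23.6740542100 − 5.9204719600 = 17.7535822500
Divide by 2^2 − 1 = 3.
R = 17.7535822500/3 = 5.9178607500

5.917861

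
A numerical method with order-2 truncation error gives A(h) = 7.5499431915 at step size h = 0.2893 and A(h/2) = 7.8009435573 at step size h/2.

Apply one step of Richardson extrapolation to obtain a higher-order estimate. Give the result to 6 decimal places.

7.884610

Method order is 2; weight 2^2 = 4.
4×7.8009435573 = 31.2037742292; 31.2037742292 − 7.5499431915 = 23.6538310377
Divide by 2^2 − 1 = 3.
So the Richardson estimate is 7.8846103459.
Gap between inputs: 2.510e-01; correction applied: +0.0836667886.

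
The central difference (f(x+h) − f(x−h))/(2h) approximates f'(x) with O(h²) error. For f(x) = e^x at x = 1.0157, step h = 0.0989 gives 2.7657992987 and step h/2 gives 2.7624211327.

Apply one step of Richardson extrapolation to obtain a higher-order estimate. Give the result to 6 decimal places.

2.761295

Method order is 2; weight 2^2 = 4.
Numerator 4×A(h/2) − A(h) = 4×2.7624211327 − 2.7657992987 = 8.2838852321
R = 8.2838852321/3 = 2.7612950774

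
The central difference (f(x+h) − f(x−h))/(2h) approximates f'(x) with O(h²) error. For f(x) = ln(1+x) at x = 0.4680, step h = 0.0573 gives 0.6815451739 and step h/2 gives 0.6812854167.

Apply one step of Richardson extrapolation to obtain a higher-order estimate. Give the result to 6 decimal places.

0.681199

Leading term ∝ h^2; use weight 4 = 2^2.
4 × 0.6812854167 = 2.7251416668; subtract 0.6815451739 → 2.0435964929
Divide by 2^2 − 1 = 3.
R = 2.0435964929/3 = 0.6811988310
Shift from A(h/2): −0.0000865857.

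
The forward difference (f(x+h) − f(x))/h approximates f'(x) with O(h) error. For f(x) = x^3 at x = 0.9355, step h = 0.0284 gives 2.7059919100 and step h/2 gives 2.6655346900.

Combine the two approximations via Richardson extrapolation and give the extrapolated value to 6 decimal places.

With r = 1 the leading error scales as h^1, so the weight is 2^1 = 2.
2 × 2.6655346900 = 5.3310693800; 5.3310693800 − 2.7059919100 = 2.6250774700
Divide by 2^1 − 1 = 1.
2.6250774700 ÷ 1 = 2.6250774700
Gap between inputs: 4.046e-02; correction applied: −0.0404572200.

2.625077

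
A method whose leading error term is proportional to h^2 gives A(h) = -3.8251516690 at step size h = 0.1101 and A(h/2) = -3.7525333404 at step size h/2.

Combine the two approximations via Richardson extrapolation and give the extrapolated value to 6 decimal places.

r = 2, so 2^r = 4.
4*(-3.7525333404) − (-3.8251516690) = -11.1849816926
Denominator 4 − 1 = 3.
R = (-11.1849816926)/3 = -3.7283272309

-3.728327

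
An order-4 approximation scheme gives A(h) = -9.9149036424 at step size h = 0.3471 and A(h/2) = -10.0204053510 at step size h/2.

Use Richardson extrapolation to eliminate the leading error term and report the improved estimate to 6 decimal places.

-10.027439

With r = 4 the leading error scales as h^4, so the weight is 2^4 = 16.
16·(-10.0204053510) − (-9.9149036424) = -150.4115819736
R = (-150.4115819736)/15 = -10.0274387982
Correction |R − A(h/2)| = 7.033e-03; gap |A(h/2) − A(h)| = 1.055e-01.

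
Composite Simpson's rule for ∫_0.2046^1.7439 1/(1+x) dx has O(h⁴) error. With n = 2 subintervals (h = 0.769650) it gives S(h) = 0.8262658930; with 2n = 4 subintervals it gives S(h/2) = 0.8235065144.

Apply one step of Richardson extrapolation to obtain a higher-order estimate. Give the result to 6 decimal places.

0.823323

Method order is 4; weight 2^4 = 16.
Top: 16(0.8235065144) − (0.8262658930) = 12.3498383374
Divide by 2^4 − 1 = 15.
R = 12.3498383374/15 = 0.8233225558
Shift from A(h/2): −0.0001839586.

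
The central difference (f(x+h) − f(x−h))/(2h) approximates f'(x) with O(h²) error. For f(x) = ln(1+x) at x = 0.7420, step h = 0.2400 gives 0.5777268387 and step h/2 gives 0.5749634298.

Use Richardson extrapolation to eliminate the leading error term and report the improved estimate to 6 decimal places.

Leading term ∝ h^2; use weight 4 = 2^2.
Numerator 4 × A(h/2) − A(h) = 4 × 0.5749634298 − 0.5777268387 = 1.7221268805
Denominator 4 − 1 = 3.
So the Richardson estimate is 0.5740422935.
Gap between inputs: 2.763e-03; correction applied: −0.0009211363.

0.574042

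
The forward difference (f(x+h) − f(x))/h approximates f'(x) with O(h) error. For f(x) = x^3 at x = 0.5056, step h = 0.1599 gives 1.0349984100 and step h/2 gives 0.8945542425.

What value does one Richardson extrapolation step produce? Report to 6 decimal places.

0.754110

r = 1, so 2^r = 2.
2×0.8945542425 − 1.0349984100 = 0.7541100750
R = 0.7541100750/1 = 0.7541100750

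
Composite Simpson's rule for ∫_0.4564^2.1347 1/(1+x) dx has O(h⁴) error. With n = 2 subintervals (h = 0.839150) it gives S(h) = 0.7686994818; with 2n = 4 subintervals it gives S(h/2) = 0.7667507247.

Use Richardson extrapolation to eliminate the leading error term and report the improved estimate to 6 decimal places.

Order 4 gives 2^r = 16 and 2^r − 1 = 15.
A(h/2) − A(h) = 0.7667507247 − 0.7686994818 = -0.0019487571
Correction (A(h/2) − A(h))/(16 − 1) = (-0.0019487571)/15 = -0.0001299171
R = 0.7667507247 − 0.0001299171 = 0.7666208076

0.766621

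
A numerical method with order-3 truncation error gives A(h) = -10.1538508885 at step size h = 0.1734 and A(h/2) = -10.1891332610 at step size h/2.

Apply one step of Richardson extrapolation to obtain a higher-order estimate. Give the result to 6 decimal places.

-10.194174

r = 3, so 2^r = 8.
8*(-10.1891332610) = -81.5130660880; subtract (-10.1538508885) → -71.3592151995
R = (-71.3592151995)/7 = -10.1941735999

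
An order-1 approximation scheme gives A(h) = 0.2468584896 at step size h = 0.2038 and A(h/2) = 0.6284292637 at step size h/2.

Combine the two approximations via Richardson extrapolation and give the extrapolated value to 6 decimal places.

1.010000

With r = 1 the leading error scales as h^1, so the weight is 2^1 = 2.
Numerator 2*A(h/2) − A(h) = 2*0.6284292637 − 0.2468584896 = 1.0100000378
R = 1.0100000378/1 = 1.0100000378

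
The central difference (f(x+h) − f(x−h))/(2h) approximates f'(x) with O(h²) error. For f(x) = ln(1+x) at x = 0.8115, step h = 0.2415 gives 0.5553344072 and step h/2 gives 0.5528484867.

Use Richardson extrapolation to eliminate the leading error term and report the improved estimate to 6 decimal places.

Method order is 2; weight 2^2 = 4.
4*0.5528484867 = 2.2113939468; subtract 0.5553344072 → 1.6560595396
Denominator 4 − 1 = 3.
R = 1.6560595396/3 = 0.5520198465
Correction |R − A(h/2)| = 8.286e-04; gap |A(h/2) − A(h)| = 2.486e-03.

0.552020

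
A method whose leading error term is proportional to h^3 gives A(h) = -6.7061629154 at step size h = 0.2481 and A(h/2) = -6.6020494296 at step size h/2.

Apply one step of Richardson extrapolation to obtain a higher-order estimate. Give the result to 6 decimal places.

-6.587176

With r = 3 the leading error scales as h^3, so the weight is 2^3 = 8.
Numerator 8·A(h/2) − A(h) = 8·(-6.6020494296) − (-6.7061629154) = -46.1102325214
Denominator 8 − 1 = 7.
(8·(-6.6020494296) − (-6.7061629154))/(8 − 1) = -6.5871760745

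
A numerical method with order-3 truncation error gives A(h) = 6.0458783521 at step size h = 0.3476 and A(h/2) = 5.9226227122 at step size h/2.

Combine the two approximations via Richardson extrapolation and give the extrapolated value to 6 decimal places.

Method order is 3; weight 2^3 = 8.
8×5.9226227122 − 6.0458783521 = 41.3351033455
(8×5.9226227122 − 6.0458783521)/(8 − 1) = 5.9050147636
Correction |R − A(h/2)| = 1.761e-02; gap |A(h/2) − A(h)| = 1.233e-01.

5.905015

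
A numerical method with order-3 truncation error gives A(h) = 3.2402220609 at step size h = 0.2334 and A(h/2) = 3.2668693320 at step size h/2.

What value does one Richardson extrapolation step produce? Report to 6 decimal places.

3.270676

Leading term ∝ h^3; use weight 8 = 2^3.
8 × 3.2668693320 − 3.2402220609 = 22.8947325951
(8 × 3.2668693320 − 3.2402220609)/(8 − 1) = 3.2706760850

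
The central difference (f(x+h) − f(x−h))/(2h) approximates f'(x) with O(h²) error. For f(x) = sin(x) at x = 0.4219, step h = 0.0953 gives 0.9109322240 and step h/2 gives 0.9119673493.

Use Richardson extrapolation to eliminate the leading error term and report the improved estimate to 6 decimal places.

0.912312

Leading term ∝ h^2; use weight 4 = 2^2.
4 × 0.9119673493 = 3.6478693972; subtract 0.9109322240 → 2.7369371732
(4 × 0.9119673493 − 0.9109322240)/(4 − 1) = 0.9123123911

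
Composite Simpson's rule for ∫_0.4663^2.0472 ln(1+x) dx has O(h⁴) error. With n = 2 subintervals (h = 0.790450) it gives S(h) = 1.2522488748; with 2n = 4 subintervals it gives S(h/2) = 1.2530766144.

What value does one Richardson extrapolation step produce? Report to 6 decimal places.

1.253132

With r = 4 the leading error scales as h^4, so the weight is 2^4 = 16.
Numerator 16·A(h/2) − A(h) = 16·1.2530766144 − 1.2522488748 = 18.7969769556
Denominator 16 − 1 = 15.
18.7969769556 ÷ 15 = 1.2531317970
Gap between inputs: 8.277e-04; correction applied: +0.0000551826.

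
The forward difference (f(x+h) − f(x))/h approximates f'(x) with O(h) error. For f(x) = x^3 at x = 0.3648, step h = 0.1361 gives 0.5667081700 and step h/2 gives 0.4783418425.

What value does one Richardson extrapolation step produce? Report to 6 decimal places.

Leading term ∝ h^1; use weight 2 = 2^1.
2^1·A(h/2) = 0.9566836850; minus A(h) gives 0.3899755150.
0.3899755150 ÷ 1 = 0.3899755150
Shift from A(h/2): −0.0883663275.

0.389976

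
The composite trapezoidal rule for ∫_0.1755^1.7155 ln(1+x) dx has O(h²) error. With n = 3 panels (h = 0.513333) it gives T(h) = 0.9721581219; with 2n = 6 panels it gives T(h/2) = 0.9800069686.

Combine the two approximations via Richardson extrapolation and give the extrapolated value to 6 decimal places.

0.982623

r = 2, so 2^r = 4.
4·0.9800069686 = 3.9200278744; 3.9200278744 − 0.9721581219 = 2.9478697525
Extrapolated: 2.9478697525 / 3 = 0.9826232508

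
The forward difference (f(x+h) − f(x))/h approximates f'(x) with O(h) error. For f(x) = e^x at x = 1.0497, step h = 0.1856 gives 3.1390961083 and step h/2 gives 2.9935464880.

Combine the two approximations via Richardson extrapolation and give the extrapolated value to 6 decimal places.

r = 1: numerator weight 2, denominator 1.
2*2.9935464880 = 5.9870929760; subtract 3.1390961083 → 2.8479968677
R = 2.8479968677/1 = 2.8479968677

2.847997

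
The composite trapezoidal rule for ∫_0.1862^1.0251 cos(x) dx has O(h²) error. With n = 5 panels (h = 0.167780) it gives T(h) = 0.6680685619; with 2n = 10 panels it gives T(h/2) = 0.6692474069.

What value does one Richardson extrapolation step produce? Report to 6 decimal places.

0.669640

With r = 2 the leading error scales as h^2, so the weight is 2^2 = 4.
4·0.6692474069 = 2.6769896276; 2.6769896276 − 0.6680685619 = 2.0089210657
Divide by 2^2 − 1 = 3.
R = 2.0089210657/3 = 0.6696403552
Shift from A(h/2): +0.0003929483.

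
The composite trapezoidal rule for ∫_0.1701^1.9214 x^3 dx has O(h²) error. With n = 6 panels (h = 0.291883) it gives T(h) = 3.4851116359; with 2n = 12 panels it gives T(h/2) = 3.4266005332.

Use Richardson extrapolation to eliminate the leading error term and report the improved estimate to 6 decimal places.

Leading term ∝ h^2; use weight 4 = 2^2.
4×3.4266005332 = 13.7064021328; 13.7064021328 − 3.4851116359 = 10.2212904969
R = 10.2212904969/3 = 3.4070968323

3.407097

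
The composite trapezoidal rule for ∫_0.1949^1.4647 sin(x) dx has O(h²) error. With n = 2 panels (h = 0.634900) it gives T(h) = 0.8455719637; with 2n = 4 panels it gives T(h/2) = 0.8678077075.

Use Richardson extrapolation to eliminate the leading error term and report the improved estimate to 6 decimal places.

0.875220

r = 2: numerator weight 4, denominator 3.
Top: 4(0.8678077075) − (0.8455719637) = 2.6256588663
Extrapolated: 2.6256588663 / 3 = 0.8752196221
Gap between inputs: 2.224e-02; correction applied: +0.0074119146.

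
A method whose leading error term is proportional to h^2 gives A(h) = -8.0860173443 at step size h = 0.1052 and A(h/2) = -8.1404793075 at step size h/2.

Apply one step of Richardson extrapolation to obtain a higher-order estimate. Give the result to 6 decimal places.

-8.158633

Order 2 gives 2^r = 4 and 2^r − 1 = 3.
A(h/2) − A(h) = -8.1404793075 − (-8.0860173443) = -0.0544619632
Divide by 2^2 − 1 = 3: (-0.0544619632)/3 = -0.0181539877
R = A(h/2) + (A(h/2) − A(h))/3 = -8.1404793075 − 0.0181539877 = -8.1586332952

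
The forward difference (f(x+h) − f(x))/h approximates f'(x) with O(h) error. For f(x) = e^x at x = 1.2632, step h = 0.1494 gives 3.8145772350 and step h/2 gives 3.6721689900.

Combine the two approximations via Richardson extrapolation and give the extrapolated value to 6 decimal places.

3.529761

Leading term ∝ h^1; use weight 2 = 2^1.
2*3.6721689900 = 7.3443379800; 7.3443379800 − 3.8145772350 = 3.5297607450
Denominator 2 − 1 = 1.
3.5297607450 ÷ 1 = 3.5297607450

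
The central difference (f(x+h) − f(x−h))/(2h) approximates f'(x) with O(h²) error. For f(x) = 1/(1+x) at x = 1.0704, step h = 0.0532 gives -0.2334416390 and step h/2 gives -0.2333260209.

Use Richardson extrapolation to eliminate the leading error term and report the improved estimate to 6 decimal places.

-0.233287

Error is O(h^2); halving h shrinks it by 2^2 = 4.
4·(-0.2333260209) = -0.9333040836; subtract (-0.2334416390) → -0.6998624446
(4·(-0.2333260209) − (-0.2334416390))/(4 − 1) = -0.2332874815
Gap between inputs: 1.156e-04; correction applied: +0.0000385394.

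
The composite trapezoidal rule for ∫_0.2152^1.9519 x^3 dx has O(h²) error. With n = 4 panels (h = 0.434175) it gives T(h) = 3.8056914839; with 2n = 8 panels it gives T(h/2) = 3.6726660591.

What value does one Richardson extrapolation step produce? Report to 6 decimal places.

Method order is 2; weight 2^2 = 4.
Numerator 4·A(h/2) − A(h) = 4·3.6726660591 − 3.8056914839 = 10.8849727525
(4·3.6726660591 − 3.8056914839)/(4 − 1) = 3.6283242508

3.628324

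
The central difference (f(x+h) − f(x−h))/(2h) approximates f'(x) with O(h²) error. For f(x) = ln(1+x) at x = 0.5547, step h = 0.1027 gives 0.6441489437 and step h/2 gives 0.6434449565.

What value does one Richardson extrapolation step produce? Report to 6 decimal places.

Method order is 2; weight 2^2 = 4.
Top: 4(0.6434449565) − (0.6441489437) = 1.9296308823
Divide by 2^2 − 1 = 3.
1.9296308823 ÷ 3 = 0.6432102941
Correction |R − A(h/2)| = 2.347e-04; gap |A(h/2) − A(h)| = 7.040e-04.

0.643210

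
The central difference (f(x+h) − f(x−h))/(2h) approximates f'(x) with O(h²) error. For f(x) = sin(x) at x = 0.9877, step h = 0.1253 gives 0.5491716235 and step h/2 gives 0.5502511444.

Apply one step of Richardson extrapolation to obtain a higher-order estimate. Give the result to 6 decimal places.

Leading term ∝ h^2; use weight 4 = 2^2.
4 × 0.5502511444 − 0.5491716235 = 1.6518329541
Divide by 2^2 − 1 = 3.
(4 × 0.5502511444 − 0.5491716235)/(4 − 1) = 0.5506109847
Gap between inputs: 1.080e-03; correction applied: +0.0003598403.

0.550611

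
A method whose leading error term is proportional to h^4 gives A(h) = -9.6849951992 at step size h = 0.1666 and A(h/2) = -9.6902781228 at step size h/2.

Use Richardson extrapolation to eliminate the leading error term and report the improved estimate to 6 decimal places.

-9.690630

r = 4: numerator weight 16, denominator 15.
Difference of the inputs: -9.6902781228 − (-9.6849951992) = -0.0052829236
Divide by 2^4 − 1 = 15: (-0.0052829236)/15 = -0.0003521949
R = -9.6902781228 − 0.0003521949 = -9.6906303177
Correction |R − A(h/2)| = 3.522e-04; gap |A(h/2) − A(h)| = 5.283e-03.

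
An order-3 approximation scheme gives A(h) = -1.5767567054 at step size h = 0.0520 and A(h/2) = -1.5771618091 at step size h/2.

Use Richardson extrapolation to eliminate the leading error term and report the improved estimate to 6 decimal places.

r = 3, so 2^r = 8.
Difference of the inputs: -1.5771618091 − (-1.5767567054) = -0.0004051037
Correction (A(h/2) − A(h))/(8 − 1) = (-0.0004051037)/7 = -0.0000578720
R = A(h/2) + (A(h/2) − A(h))/7 = -1.5771618091 − 0.0000578720 = -1.5772196811
Shift from A(h/2): −0.0000578720.

-1.577220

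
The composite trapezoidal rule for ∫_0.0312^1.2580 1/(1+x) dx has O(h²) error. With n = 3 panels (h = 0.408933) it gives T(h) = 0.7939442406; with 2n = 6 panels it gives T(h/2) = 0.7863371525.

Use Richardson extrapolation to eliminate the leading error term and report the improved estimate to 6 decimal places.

Leading term ∝ h^2; use weight 4 = 2^2.
A(h/2) − A(h) = 0.7863371525 − 0.7939442406 = -0.0076070881
Correction (A(h/2) − A(h))/(4 − 1) = (-0.0076070881)/3 = -0.0025356960
R = A(h/2) + (A(h/2) − A(h))/3 = 0.7863371525 − 0.0025356960 = 0.7838014565

0.783801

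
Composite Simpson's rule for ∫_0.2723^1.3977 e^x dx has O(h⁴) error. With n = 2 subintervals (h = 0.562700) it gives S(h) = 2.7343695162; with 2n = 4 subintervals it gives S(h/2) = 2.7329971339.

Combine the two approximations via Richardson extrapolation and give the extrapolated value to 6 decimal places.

r = 4, so 2^r = 16.
Numerator 16*A(h/2) − A(h) = 16*2.7329971339 − 2.7343695162 = 40.9935846262
(16*2.7329971339 − 2.7343695162)/(16 − 1) = 2.7329056417
Shift from A(h/2): −0.0000914922.

2.732906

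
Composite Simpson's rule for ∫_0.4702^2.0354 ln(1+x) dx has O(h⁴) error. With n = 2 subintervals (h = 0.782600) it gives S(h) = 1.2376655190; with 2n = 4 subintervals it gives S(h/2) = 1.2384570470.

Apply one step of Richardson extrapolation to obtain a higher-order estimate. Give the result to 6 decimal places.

r = 4, so 2^r = 16.
2^4·A(h/2) = 19.8153127520; minus A(h) gives 18.5776472330.
Denominator 16 − 1 = 15.
18.5776472330 ÷ 15 = 1.2385098155

1.238510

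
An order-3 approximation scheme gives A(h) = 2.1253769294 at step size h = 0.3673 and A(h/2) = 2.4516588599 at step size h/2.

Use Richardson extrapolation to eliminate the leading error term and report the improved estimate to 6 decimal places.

The method has order 3: 2^3 = 8.
Numerator 8·A(h/2) − A(h) = 8·2.4516588599 − 2.1253769294 = 17.4878939498
Divide by 2^3 − 1 = 7.
R = 17.4878939498/7 = 2.4982705643
Gap between inputs: 3.263e-01; correction applied: +0.0466117044.

2.498271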